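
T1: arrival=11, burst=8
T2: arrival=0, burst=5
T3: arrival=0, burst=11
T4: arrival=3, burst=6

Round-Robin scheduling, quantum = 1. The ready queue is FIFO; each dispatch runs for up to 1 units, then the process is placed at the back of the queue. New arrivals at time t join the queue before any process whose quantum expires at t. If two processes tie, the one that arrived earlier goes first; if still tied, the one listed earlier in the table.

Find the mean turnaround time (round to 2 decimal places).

Timeline: | T2 0-1 | T3 1-2 | T2 2-3 | T3 3-4 | T4 4-5 | T2 5-6 | T3 6-7 | T4 7-8 | T2 8-9 | T3 9-10 | T4 10-11 | T2 11-12 | T3 12-13 | T1 13-14 | T4 14-15 | T3 15-16 | T1 16-17 | T4 17-18 | T3 18-19 | T1 19-20 | T4 20-21 | T3 21-22 | T1 22-23 | T3 23-24 | T1 24-25 | T3 25-26 | T1 26-27 | T3 27-28 | T1 28-30 |
Completion: T1=30  T2=12  T3=28  T4=21
Turnaround times: T1=19, T2=12, T3=28, T4=18
Average turnaround = (19+12+28+18) / 4 = 77/4 = 19.25

19.25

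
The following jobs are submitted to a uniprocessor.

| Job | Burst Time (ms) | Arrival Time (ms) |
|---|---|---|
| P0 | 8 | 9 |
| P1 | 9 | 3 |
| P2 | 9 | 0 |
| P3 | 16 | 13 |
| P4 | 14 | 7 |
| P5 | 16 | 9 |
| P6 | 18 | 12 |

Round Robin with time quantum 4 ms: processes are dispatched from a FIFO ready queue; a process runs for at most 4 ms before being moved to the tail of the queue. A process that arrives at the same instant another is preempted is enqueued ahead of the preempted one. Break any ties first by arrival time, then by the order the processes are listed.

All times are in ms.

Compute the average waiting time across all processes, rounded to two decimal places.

Timeline: | P2 0-4 | P1 4-8 | P2 8-12 | P4 12-16 | P1 16-20 | P0 20-24 | P5 24-28 | P6 28-32 | P2 32-33 | P3 33-37 | P4 37-41 | P1 41-42 | P0 42-46 | P5 46-50 | P6 50-54 | P3 54-58 | P4 58-62 | P5 62-66 | P6 66-70 | P3 70-74 | P4 74-76 | P5 76-80 | P6 80-84 | P3 84-88 | P6 88-90 |
Completion: P0=46  P1=42  P2=33  P3=88  P4=76  P5=80  P6=90
Waiting times: P0=29, P1=30, P2=24, P3=59, P4=55, P5=55, P6=60
Average waiting = (29+30+24+59+55+55+60) / 7 = 312/7 = 44.57

44.57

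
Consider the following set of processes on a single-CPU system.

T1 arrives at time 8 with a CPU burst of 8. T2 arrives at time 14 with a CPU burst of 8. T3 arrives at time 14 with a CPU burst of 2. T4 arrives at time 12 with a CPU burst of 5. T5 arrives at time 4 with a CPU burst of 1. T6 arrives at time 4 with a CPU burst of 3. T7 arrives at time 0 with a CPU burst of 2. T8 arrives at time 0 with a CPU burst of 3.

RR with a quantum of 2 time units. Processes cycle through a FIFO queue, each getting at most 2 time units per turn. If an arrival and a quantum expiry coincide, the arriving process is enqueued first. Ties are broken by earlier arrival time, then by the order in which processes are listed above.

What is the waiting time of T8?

Schedule: | T7 0-2 | T8 2-4 | T5 4-5 | T6 5-7 | T8 7-8 | T6 8-9 | T1 9-13 | T4 13-15 | T1 15-17 | T2 17-19 | T3 19-21 | T4 21-23 | T1 23-25 | T2 25-27 | T4 27-28 | T2 28-32 |
Completion: T1=25  T2=32  T3=21  T4=28  T5=5  T6=9  T7=2  T8=8
Waiting(T8) = turnaround − burst = 8 − 3 = 5

5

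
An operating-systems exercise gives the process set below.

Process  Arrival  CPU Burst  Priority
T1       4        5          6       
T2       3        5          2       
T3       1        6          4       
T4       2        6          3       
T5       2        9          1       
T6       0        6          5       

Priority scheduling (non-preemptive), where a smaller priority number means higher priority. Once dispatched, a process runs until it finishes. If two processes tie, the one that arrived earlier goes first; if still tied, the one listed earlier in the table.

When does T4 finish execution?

26

Gantt: | T6 0-6 | T5 6-15 | T2 15-20 | T4 20-26 | T3 26-32 | T1 32-37 |
Completion: T1=37  T2=20  T3=32  T4=26  T5=15  T6=6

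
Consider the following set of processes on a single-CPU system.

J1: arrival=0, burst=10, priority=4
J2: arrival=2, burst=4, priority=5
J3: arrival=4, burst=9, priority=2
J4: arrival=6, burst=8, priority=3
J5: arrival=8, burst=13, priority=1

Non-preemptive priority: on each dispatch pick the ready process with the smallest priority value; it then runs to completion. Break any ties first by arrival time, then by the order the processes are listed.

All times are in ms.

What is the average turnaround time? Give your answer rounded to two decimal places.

25.80

Gantt: | J1 0-10 | J5 10-23 | J3 23-32 | J4 32-40 | J2 40-44 |
Completion: J1=10  J2=44  J3=32  J4=40  J5=23
Turnaround times: J1=10, J2=42, J3=28, J4=34, J5=15
Average turnaround = (10+42+28+34+15) / 5 = 129/5 = 25.80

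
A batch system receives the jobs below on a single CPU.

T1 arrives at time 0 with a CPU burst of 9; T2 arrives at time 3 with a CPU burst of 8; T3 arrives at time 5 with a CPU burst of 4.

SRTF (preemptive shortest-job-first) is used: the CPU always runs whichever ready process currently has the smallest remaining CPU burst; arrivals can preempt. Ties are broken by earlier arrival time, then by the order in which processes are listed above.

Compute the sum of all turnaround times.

Timeline: | T1 0-9 | T3 9-13 | T2 13-21 |
Completion: T1=9  T2=21  T3=13
Turnaround (C−A): T1=9  T2=18  T3=8
Turnaround = completion − arrival: T1=9, T2=18, T3=8
Total turnaround = 9 + 18 + 8 = 35

35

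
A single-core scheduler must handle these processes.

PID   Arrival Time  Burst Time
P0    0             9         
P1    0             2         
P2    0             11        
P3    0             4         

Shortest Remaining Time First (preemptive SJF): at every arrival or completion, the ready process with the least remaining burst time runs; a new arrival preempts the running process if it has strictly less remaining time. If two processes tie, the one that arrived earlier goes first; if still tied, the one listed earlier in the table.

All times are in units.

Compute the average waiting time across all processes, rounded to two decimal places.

5.75

Schedule: | P1 0-2 | P3 2-6 | P0 6-15 | P2 15-26 |
Completion: P0=15  P1=2  P2=26  P3=6
Turnaround (C−A): P0=15  P1=2  P2=26  P3=6
Waiting times: P0=6, P1=0, P2=15, P3=2
Average waiting = (6+0+15+2) / 4 = 23/4 = 5.75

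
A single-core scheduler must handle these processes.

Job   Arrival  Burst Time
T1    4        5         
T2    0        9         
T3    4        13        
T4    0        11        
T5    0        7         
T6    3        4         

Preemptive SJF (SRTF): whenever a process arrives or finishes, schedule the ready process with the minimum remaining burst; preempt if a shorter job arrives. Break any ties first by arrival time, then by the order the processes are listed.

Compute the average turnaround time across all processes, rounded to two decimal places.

22.17

Timeline: | T5 0-7 | T6 7-11 | T1 11-16 | T2 16-25 | T4 25-36 | T3 36-49 |
Completion: T1=16  T2=25  T3=49  T4=36  T5=7  T6=11
Turnaround times: T1=12, T2=25, T3=45, T4=36, T5=7, T6=8
Average turnaround = (12+25+45+36+7+8) / 6 = 133/6 = 22.17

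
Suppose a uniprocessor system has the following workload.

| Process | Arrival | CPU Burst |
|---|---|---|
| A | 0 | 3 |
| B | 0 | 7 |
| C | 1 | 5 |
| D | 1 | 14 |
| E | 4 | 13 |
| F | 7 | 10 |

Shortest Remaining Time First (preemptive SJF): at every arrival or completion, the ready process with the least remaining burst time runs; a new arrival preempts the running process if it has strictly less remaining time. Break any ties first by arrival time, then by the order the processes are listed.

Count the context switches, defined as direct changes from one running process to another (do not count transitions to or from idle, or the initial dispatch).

5

Gantt: | A 0-3 | C 3-8 | B 8-15 | F 15-25 | E 25-38 | D 38-52 |
Completion: A=3  B=15  C=8  D=52  E=38  F=25
Turnaround (C−A): A=3  B=15  C=7  D=51  E=34  F=18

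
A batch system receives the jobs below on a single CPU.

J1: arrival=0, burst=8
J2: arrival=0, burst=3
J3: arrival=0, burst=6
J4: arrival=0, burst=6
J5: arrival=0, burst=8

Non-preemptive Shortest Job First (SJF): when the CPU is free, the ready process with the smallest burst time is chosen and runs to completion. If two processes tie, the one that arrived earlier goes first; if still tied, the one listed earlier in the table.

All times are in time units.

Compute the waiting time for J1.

Schedule: | J2 0-3 | J3 3-9 | J4 9-15 | J1 15-23 | J5 23-31 |
Completion: J1=23  J2=3  J3=9  J4=15  J5=31
Turnaround (C−A): J1=23  J2=3  J3=9  J4=15  J5=31
Waiting(J1) = turnaround − burst = 23 − 8 = 15

15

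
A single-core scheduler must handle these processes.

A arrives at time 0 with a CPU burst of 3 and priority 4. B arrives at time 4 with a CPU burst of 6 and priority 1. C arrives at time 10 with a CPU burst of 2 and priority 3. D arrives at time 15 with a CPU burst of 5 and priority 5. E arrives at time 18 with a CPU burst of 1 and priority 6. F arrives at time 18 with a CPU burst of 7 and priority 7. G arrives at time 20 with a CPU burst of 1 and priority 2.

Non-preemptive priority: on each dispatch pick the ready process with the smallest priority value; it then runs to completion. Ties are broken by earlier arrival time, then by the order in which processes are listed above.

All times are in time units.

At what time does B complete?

Timeline: | A 0-3 | idle 3-4 | B 4-10 | C 10-12 | idle 12-15 | D 15-20 | G 20-21 | E 21-22 | F 22-29 |
Completion: A=3  B=10  C=12  D=20  E=22  F=29  G=21

10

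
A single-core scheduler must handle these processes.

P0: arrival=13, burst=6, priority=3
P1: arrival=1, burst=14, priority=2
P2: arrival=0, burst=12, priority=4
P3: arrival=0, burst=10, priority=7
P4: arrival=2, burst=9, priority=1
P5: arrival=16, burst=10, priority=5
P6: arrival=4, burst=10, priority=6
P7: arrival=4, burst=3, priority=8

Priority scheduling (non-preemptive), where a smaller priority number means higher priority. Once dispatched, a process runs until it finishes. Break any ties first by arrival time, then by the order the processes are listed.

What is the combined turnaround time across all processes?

326

Schedule: | P2 0-12 | P4 12-21 | P1 21-35 | P0 35-41 | P5 41-51 | P6 51-61 | P3 61-71 | P7 71-74 |
Completion: P0=41  P1=35  P2=12  P3=71  P4=21  P5=51  P6=61  P7=74
Turnaround = completion − arrival: P0=28, P1=34, P2=12, P3=71, P4=19, P5=35, P6=57, P7=70
Total turnaround = 28 + 34 + 12 + 71 + 19 + 35 + 57 + 70 = 326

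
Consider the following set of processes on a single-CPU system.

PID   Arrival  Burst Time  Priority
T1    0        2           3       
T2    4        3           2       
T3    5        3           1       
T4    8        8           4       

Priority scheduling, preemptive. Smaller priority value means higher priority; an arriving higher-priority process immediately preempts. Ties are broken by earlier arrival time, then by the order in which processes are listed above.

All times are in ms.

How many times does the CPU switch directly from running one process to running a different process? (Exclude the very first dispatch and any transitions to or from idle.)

3

Timeline: | T1 0-2 | idle 2-4 | T2 4-5 | T3 5-8 | T2 8-10 | T4 10-18 |
Completion: T1=2  T2=10  T3=8  T4=18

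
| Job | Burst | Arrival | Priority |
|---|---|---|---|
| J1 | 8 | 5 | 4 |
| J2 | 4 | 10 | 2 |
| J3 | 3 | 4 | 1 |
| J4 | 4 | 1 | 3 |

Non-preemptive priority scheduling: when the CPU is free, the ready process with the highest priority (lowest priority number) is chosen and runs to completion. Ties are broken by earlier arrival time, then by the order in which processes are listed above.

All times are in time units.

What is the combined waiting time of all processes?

Timeline: | idle 0-1 | J4 1-5 | J3 5-8 | J1 8-16 | J2 16-20 |
Completion: J1=16  J2=20  J3=8  J4=5
Turnaround (C−A): J1=11  J2=10  J3=4  J4=4
Waiting = turnaround − burst: J1=3, J2=6, J3=1, J4=0
Total waiting = 3 + 6 + 1 + 0 = 10

10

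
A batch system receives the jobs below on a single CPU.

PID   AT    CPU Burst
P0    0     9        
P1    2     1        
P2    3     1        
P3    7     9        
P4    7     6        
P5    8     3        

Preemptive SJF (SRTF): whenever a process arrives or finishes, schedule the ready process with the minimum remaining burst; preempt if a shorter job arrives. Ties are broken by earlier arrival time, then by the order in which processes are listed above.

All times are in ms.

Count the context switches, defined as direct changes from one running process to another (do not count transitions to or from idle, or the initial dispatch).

6

Schedule: | P0 0-2 | P1 2-3 | P2 3-4 | P0 4-11 | P5 11-14 | P4 14-20 | P3 20-29 |
Completion: P0=11  P1=3  P2=4  P3=29  P4=20  P5=14
Turnaround (C−A): P0=11  P1=1  P2=1  P3=22  P4=13  P5=6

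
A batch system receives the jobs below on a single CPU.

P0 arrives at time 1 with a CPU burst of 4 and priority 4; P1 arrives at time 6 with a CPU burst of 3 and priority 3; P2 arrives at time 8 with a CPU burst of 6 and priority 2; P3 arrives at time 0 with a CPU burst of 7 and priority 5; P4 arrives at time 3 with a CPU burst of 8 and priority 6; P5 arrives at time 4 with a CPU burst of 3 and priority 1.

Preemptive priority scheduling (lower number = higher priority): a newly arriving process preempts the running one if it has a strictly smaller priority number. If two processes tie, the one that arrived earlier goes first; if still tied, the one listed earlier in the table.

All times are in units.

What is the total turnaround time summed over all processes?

Schedule: | P3 0-1 | P0 1-4 | P5 4-7 | P1 7-8 | P2 8-14 | P1 14-16 | P0 16-17 | P3 17-23 | P4 23-31 |
Completion: P0=17  P1=16  P2=14  P3=23  P4=31  P5=7
Turnaround (C−A): P0=16  P1=10  P2=6  P3=23  P4=28  P5=3
Turnaround = completion − arrival: P0=16, P1=10, P2=6, P3=23, P4=28, P5=3
Total turnaround = 16 + 10 + 6 + 23 + 28 + 3 = 86

86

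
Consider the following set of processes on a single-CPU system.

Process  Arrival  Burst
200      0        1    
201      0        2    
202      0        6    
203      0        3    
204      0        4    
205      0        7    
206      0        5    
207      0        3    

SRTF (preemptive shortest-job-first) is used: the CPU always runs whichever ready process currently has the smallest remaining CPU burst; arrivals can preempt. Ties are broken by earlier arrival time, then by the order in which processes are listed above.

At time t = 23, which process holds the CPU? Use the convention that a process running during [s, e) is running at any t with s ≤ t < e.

Gantt: | 200 0-1 | 201 1-3 | 203 3-6 | 207 6-9 | 204 9-13 | 206 13-18 | 202 18-24 | 205 24-31 |
Completion: 200=1  201=3  202=24  203=6  204=13  205=31  206=18  207=9

202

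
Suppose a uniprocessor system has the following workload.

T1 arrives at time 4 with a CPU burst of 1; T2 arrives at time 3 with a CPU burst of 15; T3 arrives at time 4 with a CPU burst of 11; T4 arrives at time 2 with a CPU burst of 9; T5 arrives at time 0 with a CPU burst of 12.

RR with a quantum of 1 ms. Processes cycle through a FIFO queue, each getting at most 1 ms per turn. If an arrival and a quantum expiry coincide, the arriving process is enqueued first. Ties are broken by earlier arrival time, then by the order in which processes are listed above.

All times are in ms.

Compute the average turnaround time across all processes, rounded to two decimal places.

32.20

Gantt: | T5 0-2 | T4 2-3 | T5 3-4 | T2 4-5 | T4 5-6 | T1 6-7 | T3 7-8 | T5 8-9 | T2 9-10 | T4 10-11 | T3 11-12 | T5 12-13 | T2 13-14 | T4 14-15 | T3 15-16 | T5 16-17 | T2 17-18 | T4 18-19 | T3 19-20 | T5 20-21 | T2 21-22 | T4 22-23 | T3 23-24 | T5 24-25 | T2 25-26 | T4 26-27 | T3 27-28 | T5 28-29 | T2 29-30 | T4 30-31 | T3 31-32 | T5 32-33 | T2 33-34 | T4 34-35 | T3 35-36 | T5 36-37 | T2 37-38 | T3 38-39 | T5 39-40 | T2 40-41 | T3 41-42 | T2 42-43 | T3 43-44 | T2 44-48 |
Completion: T1=7  T2=48  T3=44  T4=35  T5=40
Turnaround (C−A): T1=3  T2=45  T3=40  T4=33  T5=40
Turnaround times: T1=3, T2=45, T3=40, T4=33, T5=40
Average turnaround = (3+45+40+33+40) / 5 = 161/5 = 32.20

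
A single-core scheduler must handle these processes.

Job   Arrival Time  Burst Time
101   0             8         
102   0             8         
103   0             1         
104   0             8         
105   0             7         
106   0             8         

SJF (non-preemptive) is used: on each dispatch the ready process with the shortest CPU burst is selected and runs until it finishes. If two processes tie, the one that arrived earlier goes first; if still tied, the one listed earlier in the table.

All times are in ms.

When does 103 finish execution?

Schedule: | 103 0-1 | 105 1-8 | 101 8-16 | 102 16-24 | 104 24-32 | 106 32-40 |
Completion: 101=16  102=24  103=1  104=32  105=8  106=40

1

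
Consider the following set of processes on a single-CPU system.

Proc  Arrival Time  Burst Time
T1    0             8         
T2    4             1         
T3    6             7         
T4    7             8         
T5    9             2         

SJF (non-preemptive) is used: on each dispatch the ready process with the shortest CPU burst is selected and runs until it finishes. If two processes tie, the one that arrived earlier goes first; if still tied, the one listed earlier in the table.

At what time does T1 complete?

8

Schedule: | T1 0-8 | T2 8-9 | T5 9-11 | T3 11-18 | T4 18-26 |
Completion: T1=8  T2=9  T3=18  T4=26  T5=11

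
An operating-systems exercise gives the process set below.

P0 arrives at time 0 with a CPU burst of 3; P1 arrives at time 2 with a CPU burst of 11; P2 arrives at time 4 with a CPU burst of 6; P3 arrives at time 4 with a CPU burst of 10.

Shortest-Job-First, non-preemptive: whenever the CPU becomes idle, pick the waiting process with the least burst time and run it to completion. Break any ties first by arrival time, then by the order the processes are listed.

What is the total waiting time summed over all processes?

27

Timeline: | P0 0-3 | P1 3-14 | P2 14-20 | P3 20-30 |
Completion: P0=3  P1=14  P2=20  P3=30
Turnaround (C−A): P0=3  P1=12  P2=16  P3=26
Waiting = turnaround − burst: P0=0, P1=1, P2=10, P3=16
Total waiting = 0 + 1 + 10 + 16 = 27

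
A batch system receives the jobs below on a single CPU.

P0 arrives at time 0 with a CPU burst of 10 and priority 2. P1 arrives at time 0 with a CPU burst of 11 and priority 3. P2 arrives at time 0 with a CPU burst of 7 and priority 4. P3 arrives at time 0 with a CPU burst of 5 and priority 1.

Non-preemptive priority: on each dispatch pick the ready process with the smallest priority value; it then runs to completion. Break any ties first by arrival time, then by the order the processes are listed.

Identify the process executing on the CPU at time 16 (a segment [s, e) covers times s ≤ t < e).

Schedule: | P3 0-5 | P0 5-15 | P1 15-26 | P2 26-33 |
Completion: P0=15  P1=26  P2=33  P3=5
Turnaround (C−A): P0=15  P1=26  P2=33  P3=5

P1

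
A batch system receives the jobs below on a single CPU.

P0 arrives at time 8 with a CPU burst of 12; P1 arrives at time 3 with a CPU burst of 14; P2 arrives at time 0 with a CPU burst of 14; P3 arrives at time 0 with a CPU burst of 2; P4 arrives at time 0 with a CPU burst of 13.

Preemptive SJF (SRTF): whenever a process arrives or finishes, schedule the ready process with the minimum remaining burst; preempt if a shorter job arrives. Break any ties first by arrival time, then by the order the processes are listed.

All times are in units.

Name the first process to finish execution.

P3

Timeline: | P3 0-2 | P4 2-15 | P0 15-27 | P2 27-41 | P1 41-55 |
Completion: P0=27  P1=55  P2=41  P3=2  P4=15
Finish order: P3 → P4 → P0 → P2 → P1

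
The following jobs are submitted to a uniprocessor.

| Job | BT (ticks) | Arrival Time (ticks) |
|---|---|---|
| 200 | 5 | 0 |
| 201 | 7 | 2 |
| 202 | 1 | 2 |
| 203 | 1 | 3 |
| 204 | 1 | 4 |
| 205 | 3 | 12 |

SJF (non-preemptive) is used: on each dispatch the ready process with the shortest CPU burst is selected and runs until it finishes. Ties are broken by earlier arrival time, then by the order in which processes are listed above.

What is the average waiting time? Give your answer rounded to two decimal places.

Gantt: | 200 0-5 | 202 5-6 | 203 6-7 | 204 7-8 | 201 8-15 | 205 15-18 |
Completion: 200=5  201=15  202=6  203=7  204=8  205=18
Turnaround (C−A): 200=5  201=13  202=4  203=4  204=4  205=6
Waiting times: 200=0, 201=6, 202=3, 203=3, 204=3, 205=3
Average waiting = (0+6+3+3+3+3) / 6 = 18/6 = 3.00

3.00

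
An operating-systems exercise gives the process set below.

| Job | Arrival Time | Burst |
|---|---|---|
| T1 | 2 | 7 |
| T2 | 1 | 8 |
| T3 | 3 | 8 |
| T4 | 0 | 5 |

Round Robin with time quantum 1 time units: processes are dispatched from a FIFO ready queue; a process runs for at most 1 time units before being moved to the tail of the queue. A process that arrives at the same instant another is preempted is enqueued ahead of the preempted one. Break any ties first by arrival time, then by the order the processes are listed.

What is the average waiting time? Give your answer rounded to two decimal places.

Gantt: | T4 0-1 | T2 1-2 | T4 2-3 | T1 3-4 | T2 4-5 | T3 5-6 | T4 6-7 | T1 7-8 | T2 8-9 | T3 9-10 | T4 10-11 | T1 11-12 | T2 12-13 | T3 13-14 | T4 14-15 | T1 15-16 | T2 16-17 | T3 17-18 | T1 18-19 | T2 19-20 | T3 20-21 | T1 21-22 | T2 22-23 | T3 23-24 | T1 24-25 | T2 25-26 | T3 26-28 |
Completion: T1=25  T2=26  T3=28  T4=15
Turnaround (C−A): T1=23  T2=25  T3=25  T4=15
Waiting times: T1=16, T2=17, T3=17, T4=10
Average waiting = (16+17+17+10) / 4 = 60/4 = 15.00

15.00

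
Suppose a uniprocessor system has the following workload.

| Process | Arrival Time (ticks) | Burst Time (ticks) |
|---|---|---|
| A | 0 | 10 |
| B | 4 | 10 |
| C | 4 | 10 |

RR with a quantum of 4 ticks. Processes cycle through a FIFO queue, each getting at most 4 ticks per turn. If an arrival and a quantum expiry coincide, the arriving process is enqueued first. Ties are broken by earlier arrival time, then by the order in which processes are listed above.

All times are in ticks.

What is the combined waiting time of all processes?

46

Gantt: | A 0-4 | B 4-8 | C 8-12 | A 12-16 | B 16-20 | C 20-24 | A 24-26 | B 26-28 | C 28-30 |
Completion: A=26  B=28  C=30
Turnaround (C−A): A=26  B=24  C=26
Waiting = turnaround − burst: A=16, B=14, C=16
Total waiting = 16 + 14 + 16 = 46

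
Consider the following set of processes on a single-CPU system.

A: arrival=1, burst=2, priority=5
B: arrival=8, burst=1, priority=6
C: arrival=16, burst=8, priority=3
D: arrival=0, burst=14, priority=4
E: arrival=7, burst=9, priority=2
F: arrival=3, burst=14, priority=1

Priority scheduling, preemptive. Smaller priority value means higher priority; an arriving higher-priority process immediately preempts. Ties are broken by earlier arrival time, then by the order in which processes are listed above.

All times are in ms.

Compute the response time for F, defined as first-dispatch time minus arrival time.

Timeline: | D 0-3 | F 3-17 | E 17-26 | C 26-34 | D 34-45 | A 45-47 | B 47-48 |
Completion: A=47  B=48  C=34  D=45  E=26  F=17
Response(F) = first start − arrival = 3 − 3 = 0

0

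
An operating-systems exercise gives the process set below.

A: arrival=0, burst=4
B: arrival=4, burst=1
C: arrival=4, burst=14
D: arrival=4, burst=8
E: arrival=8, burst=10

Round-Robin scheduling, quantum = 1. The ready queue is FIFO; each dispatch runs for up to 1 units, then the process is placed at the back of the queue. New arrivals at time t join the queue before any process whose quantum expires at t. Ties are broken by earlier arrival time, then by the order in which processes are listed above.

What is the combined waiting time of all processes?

50

Gantt: | A 0-4 | B 4-5 | C 5-6 | D 6-7 | C 7-8 | D 8-9 | E 9-10 | C 10-11 | D 11-12 | E 12-13 | C 13-14 | D 14-15 | E 15-16 | C 16-17 | D 17-18 | E 18-19 | C 19-20 | D 20-21 | E 21-22 | C 22-23 | D 23-24 | E 24-25 | C 25-26 | D 26-27 | E 27-28 | C 28-29 | E 29-30 | C 30-31 | E 31-32 | C 32-33 | E 33-34 | C 34-37 |
Completion: A=4  B=5  C=37  D=27  E=34
Waiting = turnaround − burst: A=0, B=0, C=19, D=15, E=16
Total waiting = 0 + 0 + 19 + 15 + 16 = 50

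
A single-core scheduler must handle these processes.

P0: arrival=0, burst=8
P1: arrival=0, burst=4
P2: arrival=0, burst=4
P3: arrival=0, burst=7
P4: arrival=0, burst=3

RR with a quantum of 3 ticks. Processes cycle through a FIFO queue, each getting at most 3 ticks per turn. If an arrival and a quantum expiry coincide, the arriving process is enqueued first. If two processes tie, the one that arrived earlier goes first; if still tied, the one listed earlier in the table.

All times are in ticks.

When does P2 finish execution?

Schedule: | P0 0-3 | P1 3-6 | P2 6-9 | P3 9-12 | P4 12-15 | P0 15-18 | P1 18-19 | P2 19-20 | P3 20-23 | P0 23-25 | P3 25-26 |
Completion: P0=25  P1=19  P2=20  P3=26  P4=15
Turnaround (C−A): P0=25  P1=19  P2=20  P3=26  P4=15

20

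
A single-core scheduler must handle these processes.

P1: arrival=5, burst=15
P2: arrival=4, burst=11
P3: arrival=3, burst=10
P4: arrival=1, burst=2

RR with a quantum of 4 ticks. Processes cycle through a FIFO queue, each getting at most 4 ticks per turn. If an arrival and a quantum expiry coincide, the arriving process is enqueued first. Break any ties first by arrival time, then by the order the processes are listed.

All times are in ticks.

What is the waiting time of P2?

17

Gantt: | idle 0-1 | P4 1-3 | P3 3-7 | P2 7-11 | P1 11-15 | P3 15-19 | P2 19-23 | P1 23-27 | P3 27-29 | P2 29-32 | P1 32-39 |
Completion: P1=39  P2=32  P3=29  P4=3
Waiting(P2) = turnaround − burst = 28 − 11 = 17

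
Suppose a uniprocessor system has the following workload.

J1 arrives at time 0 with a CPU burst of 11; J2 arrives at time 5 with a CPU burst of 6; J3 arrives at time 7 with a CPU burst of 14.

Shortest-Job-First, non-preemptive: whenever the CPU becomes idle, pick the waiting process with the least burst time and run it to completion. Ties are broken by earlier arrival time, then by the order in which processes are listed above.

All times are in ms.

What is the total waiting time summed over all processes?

Schedule: | J1 0-11 | J2 11-17 | J3 17-31 |
Completion: J1=11  J2=17  J3=31
Waiting = turnaround − burst: J1=0, J2=6, J3=10
Total waiting = 0 + 6 + 10 = 16

16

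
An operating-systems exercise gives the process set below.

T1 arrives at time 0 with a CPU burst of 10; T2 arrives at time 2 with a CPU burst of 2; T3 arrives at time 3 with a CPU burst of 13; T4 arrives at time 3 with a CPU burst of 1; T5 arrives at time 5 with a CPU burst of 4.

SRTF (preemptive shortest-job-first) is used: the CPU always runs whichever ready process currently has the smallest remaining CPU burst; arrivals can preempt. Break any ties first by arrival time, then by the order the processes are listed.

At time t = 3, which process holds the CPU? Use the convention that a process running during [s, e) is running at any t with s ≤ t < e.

T2

Schedule: | T1 0-2 | T2 2-4 | T4 4-5 | T5 5-9 | T1 9-17 | T3 17-30 |
Completion: T1=17  T2=4  T3=30  T4=5  T5=9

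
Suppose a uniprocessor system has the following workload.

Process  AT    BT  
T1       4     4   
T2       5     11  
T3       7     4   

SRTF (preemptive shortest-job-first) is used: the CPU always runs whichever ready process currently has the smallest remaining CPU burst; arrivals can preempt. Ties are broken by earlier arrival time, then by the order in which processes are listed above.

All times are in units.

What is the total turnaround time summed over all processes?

Gantt: | idle 0-4 | T1 4-8 | T3 8-12 | T2 12-23 |
Completion: T1=8  T2=23  T3=12
Turnaround (C−A): T1=4  T2=18  T3=5
Turnaround = completion − arrival: T1=4, T2=18, T3=5
Total turnaround = 4 + 18 + 5 = 27

27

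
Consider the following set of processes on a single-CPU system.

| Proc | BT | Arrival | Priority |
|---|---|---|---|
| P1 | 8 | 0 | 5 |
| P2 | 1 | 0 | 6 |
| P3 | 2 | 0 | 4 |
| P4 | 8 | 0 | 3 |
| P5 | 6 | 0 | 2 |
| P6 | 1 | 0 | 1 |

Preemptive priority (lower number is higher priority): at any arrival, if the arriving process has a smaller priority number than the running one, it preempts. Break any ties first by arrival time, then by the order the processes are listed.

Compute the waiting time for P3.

Gantt: | P6 0-1 | P5 1-7 | P4 7-15 | P3 15-17 | P1 17-25 | P2 25-26 |
Completion: P1=25  P2=26  P3=17  P4=15  P5=7  P6=1
Turnaround (C−A): P1=25  P2=26  P3=17  P4=15  P5=7  P6=1
Waiting(P3) = turnaround − burst = 17 − 2 = 15

15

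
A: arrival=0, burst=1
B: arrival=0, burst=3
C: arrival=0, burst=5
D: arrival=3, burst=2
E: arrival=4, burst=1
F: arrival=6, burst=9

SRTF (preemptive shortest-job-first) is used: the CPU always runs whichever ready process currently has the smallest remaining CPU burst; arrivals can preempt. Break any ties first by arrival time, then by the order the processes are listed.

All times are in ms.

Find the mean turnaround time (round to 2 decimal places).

Timeline: | A 0-1 | B 1-4 | E 4-5 | D 5-7 | C 7-12 | F 12-21 |
Completion: A=1  B=4  C=12  D=7  E=5  F=21
Turnaround times: A=1, B=4, C=12, D=4, E=1, F=15
Average turnaround = (1+4+12+4+1+15) / 6 = 37/6 = 6.17

6.17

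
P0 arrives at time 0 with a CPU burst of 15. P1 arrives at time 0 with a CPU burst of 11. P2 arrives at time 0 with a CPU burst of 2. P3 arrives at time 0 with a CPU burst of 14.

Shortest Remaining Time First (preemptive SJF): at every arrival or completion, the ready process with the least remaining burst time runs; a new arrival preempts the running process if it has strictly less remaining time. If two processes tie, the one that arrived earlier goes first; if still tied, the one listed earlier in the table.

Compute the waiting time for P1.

2

Gantt: | P2 0-2 | P1 2-13 | P3 13-27 | P0 27-42 |
Completion: P0=42  P1=13  P2=2  P3=27
Waiting(P1) = turnaround − burst = 13 − 11 = 2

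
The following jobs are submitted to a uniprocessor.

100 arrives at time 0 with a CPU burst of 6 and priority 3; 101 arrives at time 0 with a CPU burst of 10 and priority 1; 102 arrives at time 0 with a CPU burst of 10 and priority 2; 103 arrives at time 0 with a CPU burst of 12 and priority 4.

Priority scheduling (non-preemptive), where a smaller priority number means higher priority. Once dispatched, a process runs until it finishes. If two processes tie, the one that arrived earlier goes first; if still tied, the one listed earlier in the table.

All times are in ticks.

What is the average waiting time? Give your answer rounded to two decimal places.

14.00

Gantt: | 101 0-10 | 102 10-20 | 100 20-26 | 103 26-38 |
Completion: 100=26  101=10  102=20  103=38
Turnaround (C−A): 100=26  101=10  102=20  103=38
Waiting times: 100=20, 101=0, 102=10, 103=26
Average waiting = (20+0+10+26) / 4 = 56/4 = 14.00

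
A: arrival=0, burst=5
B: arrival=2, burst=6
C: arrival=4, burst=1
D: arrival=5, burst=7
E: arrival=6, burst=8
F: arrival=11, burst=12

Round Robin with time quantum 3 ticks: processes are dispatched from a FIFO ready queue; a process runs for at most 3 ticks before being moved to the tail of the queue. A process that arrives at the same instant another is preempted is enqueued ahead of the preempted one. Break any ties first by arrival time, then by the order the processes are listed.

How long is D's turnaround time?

26

Gantt: | A 0-3 | B 3-6 | A 6-8 | C 8-9 | D 9-12 | E 12-15 | B 15-18 | F 18-21 | D 21-24 | E 24-27 | F 27-30 | D 30-31 | E 31-33 | F 33-39 |
Completion: A=8  B=18  C=9  D=31  E=33  F=39
Turnaround(D) = completion − arrival = 31 − 5 = 26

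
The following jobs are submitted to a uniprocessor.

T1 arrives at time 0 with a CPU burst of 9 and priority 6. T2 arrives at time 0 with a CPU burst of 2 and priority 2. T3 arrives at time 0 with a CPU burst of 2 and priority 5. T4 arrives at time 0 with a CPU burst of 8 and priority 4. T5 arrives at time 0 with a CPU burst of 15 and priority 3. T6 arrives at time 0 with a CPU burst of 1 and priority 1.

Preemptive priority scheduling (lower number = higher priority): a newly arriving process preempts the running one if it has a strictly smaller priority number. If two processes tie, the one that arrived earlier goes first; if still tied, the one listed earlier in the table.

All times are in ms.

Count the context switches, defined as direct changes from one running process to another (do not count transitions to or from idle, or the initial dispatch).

Gantt: | T6 0-1 | T2 1-3 | T5 3-18 | T4 18-26 | T3 26-28 | T1 28-37 |
Completion: T1=37  T2=3  T3=28  T4=26  T5=18  T6=1
Turnaround (C−A): T1=37  T2=3  T3=28  T4=26  T5=18  T6=1

5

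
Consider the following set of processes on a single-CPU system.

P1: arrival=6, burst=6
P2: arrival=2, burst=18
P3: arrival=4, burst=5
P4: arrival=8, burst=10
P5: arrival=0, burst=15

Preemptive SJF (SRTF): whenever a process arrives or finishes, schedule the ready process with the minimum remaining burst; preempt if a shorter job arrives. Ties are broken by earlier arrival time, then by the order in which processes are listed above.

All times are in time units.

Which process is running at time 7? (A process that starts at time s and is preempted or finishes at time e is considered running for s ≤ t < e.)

P3

Schedule: | P5 0-4 | P3 4-9 | P1 9-15 | P4 15-25 | P5 25-36 | P2 36-54 |
Completion: P1=15  P2=54  P3=9  P4=25  P5=36
Turnaround (C−A): P1=9  P2=52  P3=5  P4=17  P5=36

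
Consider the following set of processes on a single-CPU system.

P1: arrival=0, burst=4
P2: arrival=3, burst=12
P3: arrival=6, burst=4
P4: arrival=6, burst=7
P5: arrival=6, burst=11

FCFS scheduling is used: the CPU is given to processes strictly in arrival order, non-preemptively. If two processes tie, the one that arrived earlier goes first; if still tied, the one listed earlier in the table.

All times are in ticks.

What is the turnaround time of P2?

Timeline: | P1 0-4 | P2 4-16 | P3 16-20 | P4 20-27 | P5 27-38 |
Completion: P1=4  P2=16  P3=20  P4=27  P5=38
Turnaround (C−A): P1=4  P2=13  P3=14  P4=21  P5=32
Turnaround(P2) = completion − arrival = 16 − 3 = 13

13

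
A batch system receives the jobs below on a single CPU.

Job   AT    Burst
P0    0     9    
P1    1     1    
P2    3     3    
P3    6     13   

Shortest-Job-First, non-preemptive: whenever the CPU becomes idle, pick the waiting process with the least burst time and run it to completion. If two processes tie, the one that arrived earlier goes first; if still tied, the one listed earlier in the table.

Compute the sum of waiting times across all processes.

Schedule: | P0 0-9 | P1 9-10 | P2 10-13 | P3 13-26 |
Completion: P0=9  P1=10  P2=13  P3=26
Turnaround (C−A): P0=9  P1=9  P2=10  P3=20
Waiting = turnaround − burst: P0=0, P1=8, P2=7, P3=7
Total waiting = 0 + 8 + 7 + 7 = 22

22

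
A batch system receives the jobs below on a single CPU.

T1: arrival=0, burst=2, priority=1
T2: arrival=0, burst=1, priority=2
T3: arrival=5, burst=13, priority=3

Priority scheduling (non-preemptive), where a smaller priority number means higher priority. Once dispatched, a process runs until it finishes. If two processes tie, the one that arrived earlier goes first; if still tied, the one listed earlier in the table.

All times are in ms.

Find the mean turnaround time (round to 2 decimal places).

Schedule: | T1 0-2 | T2 2-3 | idle 3-5 | T3 5-18 |
Completion: T1=2  T2=3  T3=18
Turnaround times: T1=2, T2=3, T3=13
Average turnaround = (2+3+13) / 3 = 18/3 = 6.00

6.00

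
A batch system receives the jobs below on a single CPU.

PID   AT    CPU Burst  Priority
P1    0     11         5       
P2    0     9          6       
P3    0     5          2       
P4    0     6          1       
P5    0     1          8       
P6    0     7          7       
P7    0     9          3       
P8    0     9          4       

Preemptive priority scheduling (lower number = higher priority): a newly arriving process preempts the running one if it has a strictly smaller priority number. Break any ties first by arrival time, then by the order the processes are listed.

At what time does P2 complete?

Gantt: | P4 0-6 | P3 6-11 | P7 11-20 | P8 20-29 | P1 29-40 | P2 40-49 | P6 49-56 | P5 56-57 |
Completion: P1=40  P2=49  P3=11  P4=6  P5=57  P6=56  P7=20  P8=29
Turnaround (C−A): P1=40  P2=49  P3=11  P4=6  P5=57  P6=56  P7=20  P8=29

49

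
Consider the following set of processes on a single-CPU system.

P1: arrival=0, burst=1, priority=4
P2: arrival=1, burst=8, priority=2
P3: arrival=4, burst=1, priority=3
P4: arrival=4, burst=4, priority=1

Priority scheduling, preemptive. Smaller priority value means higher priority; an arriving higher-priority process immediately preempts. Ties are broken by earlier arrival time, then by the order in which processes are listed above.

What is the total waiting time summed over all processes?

Schedule: | P1 0-1 | P2 1-4 | P4 4-8 | P2 8-13 | P3 13-14 |
Completion: P1=1  P2=13  P3=14  P4=8
Waiting = turnaround − burst: P1=0, P2=4, P3=9, P4=0
Total waiting = 0 + 4 + 9 + 0 = 13

13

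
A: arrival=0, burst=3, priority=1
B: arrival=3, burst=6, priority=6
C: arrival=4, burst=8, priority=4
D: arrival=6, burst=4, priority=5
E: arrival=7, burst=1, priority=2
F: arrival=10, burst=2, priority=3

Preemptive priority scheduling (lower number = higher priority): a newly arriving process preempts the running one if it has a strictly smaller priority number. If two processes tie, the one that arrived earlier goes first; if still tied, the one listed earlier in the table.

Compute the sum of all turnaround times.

51

Timeline: | A 0-3 | B 3-4 | C 4-7 | E 7-8 | C 8-10 | F 10-12 | C 12-15 | D 15-19 | B 19-24 |
Completion: A=3  B=24  C=15  D=19  E=8  F=12
Turnaround = completion − arrival: A=3, B=21, C=11, D=13, E=1, F=2
Total turnaround = 3 + 21 + 11 + 13 + 1 + 2 = 51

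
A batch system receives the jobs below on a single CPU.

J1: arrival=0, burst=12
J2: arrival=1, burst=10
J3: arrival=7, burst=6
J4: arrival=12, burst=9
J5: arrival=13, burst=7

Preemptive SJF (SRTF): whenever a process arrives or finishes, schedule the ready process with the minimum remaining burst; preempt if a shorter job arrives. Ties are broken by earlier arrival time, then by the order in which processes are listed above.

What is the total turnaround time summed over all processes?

Timeline: | J1 0-1 | J2 1-11 | J3 11-17 | J5 17-24 | J4 24-33 | J1 33-44 |
Completion: J1=44  J2=11  J3=17  J4=33  J5=24
Turnaround = completion − arrival: J1=44, J2=10, J3=10, J4=21, J5=11
Total turnaround = 44 + 10 + 10 + 21 + 11 = 96

96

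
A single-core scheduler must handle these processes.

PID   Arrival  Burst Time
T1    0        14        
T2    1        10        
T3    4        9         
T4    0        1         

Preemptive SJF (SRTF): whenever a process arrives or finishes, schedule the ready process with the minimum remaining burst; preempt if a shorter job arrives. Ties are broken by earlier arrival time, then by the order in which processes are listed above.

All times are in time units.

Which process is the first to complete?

T4

Gantt: | T4 0-1 | T2 1-11 | T3 11-20 | T1 20-34 |
Completion: T1=34  T2=11  T3=20  T4=1
Finish order: T4 → T2 → T3 → T1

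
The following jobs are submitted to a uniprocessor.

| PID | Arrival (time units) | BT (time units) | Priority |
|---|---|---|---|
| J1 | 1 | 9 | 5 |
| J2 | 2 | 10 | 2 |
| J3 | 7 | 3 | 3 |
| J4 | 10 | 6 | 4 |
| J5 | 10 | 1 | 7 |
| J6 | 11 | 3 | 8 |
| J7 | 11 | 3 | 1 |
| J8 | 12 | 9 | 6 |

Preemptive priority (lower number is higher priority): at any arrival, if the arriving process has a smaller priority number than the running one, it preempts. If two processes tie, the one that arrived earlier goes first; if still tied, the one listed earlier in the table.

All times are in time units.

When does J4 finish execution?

Gantt: | idle 0-1 | J1 1-2 | J2 2-11 | J7 11-14 | J2 14-15 | J3 15-18 | J4 18-24 | J1 24-32 | J8 32-41 | J5 41-42 | J6 42-45 |
Completion: J1=32  J2=15  J3=18  J4=24  J5=42  J6=45  J7=14  J8=41

24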